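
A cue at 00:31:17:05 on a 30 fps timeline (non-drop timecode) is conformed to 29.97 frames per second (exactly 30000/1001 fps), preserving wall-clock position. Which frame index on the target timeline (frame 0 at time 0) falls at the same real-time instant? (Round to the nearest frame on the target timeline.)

Source frame index: (0×3600 + 31×60 + 17) × 30 + 5 = 56315.
Real time: 56315 / (30) = 11263/6 s.
Target frame: (11263/6) × (30000/1001) = 8045000/143 ≈ 56258.741 → 56259.

frame 56259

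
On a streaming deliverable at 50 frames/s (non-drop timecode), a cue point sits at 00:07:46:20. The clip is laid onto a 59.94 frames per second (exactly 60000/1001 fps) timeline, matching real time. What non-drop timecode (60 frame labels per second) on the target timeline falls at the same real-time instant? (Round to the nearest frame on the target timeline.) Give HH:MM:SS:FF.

Source frame index: (0×3600 + 7×60 + 46) × 50 + 20 = 23320.
Real time: 23320 / (50) = 2332/5 s.
Target frame: (2332/5) × (60000/1001) = 2544000/91 ≈ 27956.044 → 27956.
At 60 labels/s: frame 27956 → 00:07:45:56.

00:07:45:56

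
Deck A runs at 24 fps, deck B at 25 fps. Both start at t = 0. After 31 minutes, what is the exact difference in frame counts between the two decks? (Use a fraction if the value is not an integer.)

1860 frames

31 min = 1860 s.
A emits 24 × 1860 = 44640 frames; B emits 25 × 1860 = 46500.
Difference = 1860 frames; B is ahead of A.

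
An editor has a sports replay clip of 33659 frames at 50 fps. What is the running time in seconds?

Running time = 33659 / (50) = 673.18 s.

673.18 seconds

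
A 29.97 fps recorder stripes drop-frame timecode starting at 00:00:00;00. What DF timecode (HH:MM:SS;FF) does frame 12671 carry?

Each 10-minute DF block holds 10 × 60 × 30 − 9 × 2 = 17982 frames. 12671 ÷ 17982 → 0 full blocks, remainder 12671.
Within the partial block the first minute is 1800 frames and each further minute 1798, so 7 further minute boundaries passed. Total skipped labels = 18 × 0 + 2 × 7 = 14.
Non-drop label index = 12671 + 14 = 12685; at 30 labels/s that is 00:07:02:25, i.e. DF 00:07:02;25.

00:07:02;25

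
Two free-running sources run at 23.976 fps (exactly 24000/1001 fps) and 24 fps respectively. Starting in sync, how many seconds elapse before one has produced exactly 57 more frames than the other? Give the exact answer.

The gap grows by |24 − 24000/1001| = 24/1001 frames per second.
Time for a 57-frame gap: 57 ÷ (24/1001) = 2377.375 s.

2377.375 seconds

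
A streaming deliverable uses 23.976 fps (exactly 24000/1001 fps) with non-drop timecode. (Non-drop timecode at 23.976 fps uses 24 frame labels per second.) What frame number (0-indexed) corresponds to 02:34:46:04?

Total seconds to the label: (2 × 3600 + 34 × 60 + 46) = 9286.
Frame index = 9286 × 24 + 4 = 222868.

frame 222868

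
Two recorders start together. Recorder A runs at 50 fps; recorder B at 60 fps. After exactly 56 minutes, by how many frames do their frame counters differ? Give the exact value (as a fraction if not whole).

56 min = 3360 s.
A emits 50 × 3360 = 168000 frames; B emits 60 × 3360 = 201600.
Difference = 33600 frames; B is ahead of A.

33600 frames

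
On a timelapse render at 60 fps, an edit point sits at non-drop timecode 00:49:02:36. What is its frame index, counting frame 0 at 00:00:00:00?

Total seconds to the label: (0 × 3600 + 49 × 60 + 2) = 2942.
Frame index = 2942 × 60 + 36 = 176556.

176556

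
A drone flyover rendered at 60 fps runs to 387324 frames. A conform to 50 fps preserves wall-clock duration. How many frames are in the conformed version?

Target frames = source frames × (target rate / source rate) = 387324 × (50)/(60) = 387324 × 5/6 = 322770.

322770 frames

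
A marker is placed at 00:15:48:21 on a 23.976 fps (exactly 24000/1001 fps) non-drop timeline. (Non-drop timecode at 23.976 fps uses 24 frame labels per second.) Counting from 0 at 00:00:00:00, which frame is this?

Total seconds to the label: (0 × 3600 + 15 × 60 + 48) = 948.
Frame index = 948 × 24 + 21 = 22773.

frame 22773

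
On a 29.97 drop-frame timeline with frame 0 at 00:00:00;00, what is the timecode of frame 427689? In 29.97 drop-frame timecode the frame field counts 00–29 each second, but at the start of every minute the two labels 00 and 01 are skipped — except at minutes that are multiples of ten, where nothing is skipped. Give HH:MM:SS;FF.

Ten DF minutes hold 17982 frames, so frame 427689 lies in block 23 (frames 413586–431567) with 14103 frames into that block.
The block's first minute is 1800 frames and the rest 1798 each; 14103 frames reaches minute 7, so 23 × 18 + 7 × 2 = 428 labels have been skipped so far.
Adding those back, label number 427689 + 428 = 428117 at 30 labels/s is 14270 s + 17 f = 3 h 57 min 50 s frame 17, i.e. 03:57:50;17.

03:57:50;17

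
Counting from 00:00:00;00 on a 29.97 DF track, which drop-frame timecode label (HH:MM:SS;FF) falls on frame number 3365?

00:01:52;07

Each 10-minute DF block holds 10 × 60 × 30 − 9 × 2 = 17982 frames. 3365 ÷ 17982 → 0 full blocks, remainder 3365.
Within the partial block the first minute is 1800 frames and each further minute 1798, so 1 further minute boundary passed. Total skipped labels = 18 × 0 + 2 × 1 = 2.
Non-drop label index = 3365 + 2 = 3367; at 30 labels/s that is 00:01:52:07, i.e. DF 00:01:52;07.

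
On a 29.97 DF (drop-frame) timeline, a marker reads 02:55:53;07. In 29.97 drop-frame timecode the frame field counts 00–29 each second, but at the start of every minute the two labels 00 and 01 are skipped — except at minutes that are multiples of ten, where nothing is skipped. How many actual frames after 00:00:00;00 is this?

As if non-drop at 30 labels/s: (2 × 3600 + 55 × 60 + 53) × 30 + 7 = 316597.
Minute boundaries passed: 175; those not divisible by 10: 175 − 17 = 158; dropped labels = 2 × 158 = 316.
Actual frame index = 316597 − 316 = 316281.

316281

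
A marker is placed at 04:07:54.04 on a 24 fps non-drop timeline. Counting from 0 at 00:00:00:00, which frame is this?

Total seconds to the label: (4 × 3600 + 7 × 60 + 54) = 14874.
Frame index = 14874 × 24 + 4 = 356980.

frame 356980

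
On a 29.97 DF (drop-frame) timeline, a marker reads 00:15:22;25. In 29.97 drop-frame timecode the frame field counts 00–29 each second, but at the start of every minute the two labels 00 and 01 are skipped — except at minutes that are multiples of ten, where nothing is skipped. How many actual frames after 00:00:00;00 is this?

Complete 10-minute blocks: 1, each 17982 frames → 17982.
Remaining 5 whole minutes in the current block: 1800 + 4 × 1798 = 8992 frames.
Within the current minute: 22 × 30 + 25 − 2 = 683 (labels ;00/;01 skipped at this minute). Total = 17982 + 8992 + 683 = 27657.

27657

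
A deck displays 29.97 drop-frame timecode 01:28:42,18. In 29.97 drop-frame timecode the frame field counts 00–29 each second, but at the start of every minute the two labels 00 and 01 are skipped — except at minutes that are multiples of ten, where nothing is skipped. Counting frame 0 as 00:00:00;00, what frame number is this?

159518

Complete 10-minute blocks: 8, each 17982 frames → 143856.
Remaining 8 whole minutes in the current block: 1800 + 7 × 1798 = 14386 frames.
Within the current minute: 42 × 30 + 18 − 2 = 1276 (labels ;00/;01 skipped at this minute). Total = 143856 + 14386 + 1276 = 159518.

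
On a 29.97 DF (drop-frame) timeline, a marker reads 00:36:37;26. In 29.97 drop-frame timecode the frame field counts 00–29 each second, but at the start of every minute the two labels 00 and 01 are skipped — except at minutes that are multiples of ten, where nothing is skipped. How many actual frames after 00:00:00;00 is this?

Complete 10-minute blocks: 3, each 17982 frames → 53946.
Remaining 6 whole minutes in the current block: 1800 + 5 × 1798 = 10790 frames.
Within the current minute: 37 × 30 + 26 − 2 = 1134 (labels ;00/;01 skipped at this minute). Total = 53946 + 10790 + 1134 = 65870.

65870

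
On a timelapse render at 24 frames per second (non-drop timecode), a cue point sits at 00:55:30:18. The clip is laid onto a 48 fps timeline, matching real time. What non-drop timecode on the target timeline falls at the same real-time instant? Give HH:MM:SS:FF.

Source frame index: (0×3600 + 55×60 + 30) × 24 + 18 = 79938.
Real time: 79938 / (24) = 13323/4 s.
Target frame: (13323/4) × (48) = 159876.
At 48 labels/s: frame 159876 → 00:55:30:36.

00:55:30:36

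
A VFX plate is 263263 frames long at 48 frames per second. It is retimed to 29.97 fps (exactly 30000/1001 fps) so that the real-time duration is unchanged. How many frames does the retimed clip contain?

Target frames = source frames × (target rate / source rate) = 263263 × (30000/1001)/(48) = 263263 × 625/1001 = 164375.

164375 frames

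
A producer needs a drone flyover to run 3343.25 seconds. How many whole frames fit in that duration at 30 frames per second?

100297 frames

Frames = 3343.25 × 30 = 200595/2 ≈ 100297.5000.
Complete frames: 100297.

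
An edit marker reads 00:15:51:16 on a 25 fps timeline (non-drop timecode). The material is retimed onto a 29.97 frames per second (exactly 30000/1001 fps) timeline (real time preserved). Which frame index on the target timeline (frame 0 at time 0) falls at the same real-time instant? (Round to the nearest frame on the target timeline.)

Source frame index: (0×3600 + 15×60 + 51) × 25 + 16 = 23791.
Real time: 23791 / (25) = 23791/25 s.
Target frame: (23791/25) × (30000/1001) = 28549200/1001 ≈ 28520.679 → 28521.

frame 28521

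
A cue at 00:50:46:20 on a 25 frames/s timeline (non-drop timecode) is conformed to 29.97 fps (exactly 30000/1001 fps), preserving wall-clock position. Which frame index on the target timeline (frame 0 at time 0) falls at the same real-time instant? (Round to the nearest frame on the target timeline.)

Source frame index: (0×3600 + 50×60 + 46) × 25 + 20 = 76170.
Real time: 76170 / (25) = 15234/5 s.
Target frame: (15234/5) × (30000/1001) = 91404000/1001 ≈ 91312.687 → 91313.

frame 91313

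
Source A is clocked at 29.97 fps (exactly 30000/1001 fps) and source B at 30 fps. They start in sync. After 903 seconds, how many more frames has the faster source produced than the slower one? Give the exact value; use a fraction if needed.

3870/143 frames

A emits 30000/1001 × 903 = 3870000/143 frames; B emits 30 × 903 = 27090.
Difference = 3870/143 frames (≈ 27.0629); B is ahead of A.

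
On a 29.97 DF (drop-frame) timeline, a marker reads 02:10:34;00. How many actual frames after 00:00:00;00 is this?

As if non-drop at 30 labels/s: (2 × 3600 + 10 × 60 + 34) × 30 + 0 = 235020.
Minute boundaries passed: 130; those not divisible by 10: 130 − 13 = 117; dropped labels = 2 × 117 = 234.
Actual frame index = 235020 − 234 = 234786.

234786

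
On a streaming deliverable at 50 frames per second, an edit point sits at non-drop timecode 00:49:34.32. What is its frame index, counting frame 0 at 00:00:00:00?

Total seconds to the label: (0 × 3600 + 49 × 60 + 34) = 2974.
Frame index = 2974 × 50 + 32 = 148732.

148732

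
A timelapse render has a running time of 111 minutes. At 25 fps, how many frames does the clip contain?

111 min = 6660 s.
Frames = 6660 × 25 = 166500.

166500 frames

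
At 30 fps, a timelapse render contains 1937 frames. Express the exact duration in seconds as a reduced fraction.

1937/30 seconds

Running time = 1937 ÷ (30) = 1937 × 1/30 = 1937/30 s.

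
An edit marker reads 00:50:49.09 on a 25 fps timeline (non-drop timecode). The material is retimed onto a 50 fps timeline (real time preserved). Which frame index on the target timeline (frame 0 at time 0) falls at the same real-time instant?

Source frame index: (0×3600 + 50×60 + 49) × 25 + 9 = 76234.
Real time: 76234 / (25) = 76234/25 s.
Target frame: (76234/25) × (50) = 152468.

frame 152468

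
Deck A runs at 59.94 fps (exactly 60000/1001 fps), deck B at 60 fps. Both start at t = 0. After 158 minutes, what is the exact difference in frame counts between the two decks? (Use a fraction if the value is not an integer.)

568800/1001 frames

158 min = 9480 s.
A emits 60000/1001 × 9480 = 568800000/1001 frames; B emits 60 × 9480 = 568800.
Difference = 568800/1001 frames (≈ 568.2318); B is ahead of A.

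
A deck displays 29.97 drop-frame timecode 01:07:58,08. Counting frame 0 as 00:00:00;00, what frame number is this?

As if non-drop at 30 labels/s: (1 × 3600 + 7 × 60 + 58) × 30 + 8 = 122348.
Minute boundaries passed: 67; those not divisible by 10: 67 − 6 = 61; dropped labels = 2 × 61 = 122.
Actual frame index = 122348 − 122 = 122226.

122226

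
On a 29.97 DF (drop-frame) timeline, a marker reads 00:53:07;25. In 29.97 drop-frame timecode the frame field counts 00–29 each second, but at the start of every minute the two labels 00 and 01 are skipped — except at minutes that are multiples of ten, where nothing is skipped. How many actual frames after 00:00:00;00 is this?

95539

Complete 10-minute blocks: 5, each 17982 frames → 89910.
Remaining 3 whole minutes in the current block: 1800 + 2 × 1798 = 5396 frames.
Within the current minute: 7 × 30 + 25 − 2 = 233 (labels ;00/;01 skipped at this minute). Total = 89910 + 5396 + 233 = 95539.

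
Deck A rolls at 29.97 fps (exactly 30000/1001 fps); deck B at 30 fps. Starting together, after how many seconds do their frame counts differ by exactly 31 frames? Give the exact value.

The gap grows by |30 − 30000/1001| = 30/1001 frames per second.
Time for a 31-frame gap: 31 ÷ (30/1001) = 31031/30 s.

31031/30 seconds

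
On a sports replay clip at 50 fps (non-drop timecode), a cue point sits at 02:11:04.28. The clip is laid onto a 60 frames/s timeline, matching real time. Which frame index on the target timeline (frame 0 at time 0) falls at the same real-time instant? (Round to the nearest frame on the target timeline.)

frame 471874

Source frame index: (2×3600 + 11×60 + 4) × 50 + 28 = 393228.
Real time: 393228 / (50) = 196614/25 s.
Target frame: (196614/25) × (60) = 2359368/5 ≈ 471873.600 → 471874.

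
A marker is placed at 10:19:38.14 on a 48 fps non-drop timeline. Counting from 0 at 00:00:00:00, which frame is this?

frame 1784558

Total seconds to the label: (10 × 3600 + 19 × 60 + 38) = 37178.
Frame index = 37178 × 48 + 14 = 1784558.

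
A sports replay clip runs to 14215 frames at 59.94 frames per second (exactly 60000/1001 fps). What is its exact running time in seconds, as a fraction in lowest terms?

2845843/12000 seconds

Running time = 14215 ÷ (60000/1001) = 14215 × 1001/60000 = 2845843/12000 s.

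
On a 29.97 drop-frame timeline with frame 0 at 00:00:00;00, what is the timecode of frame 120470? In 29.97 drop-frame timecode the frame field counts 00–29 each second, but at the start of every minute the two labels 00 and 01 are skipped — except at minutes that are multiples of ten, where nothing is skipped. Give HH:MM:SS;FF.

01:06:59;20

Ten DF minutes hold 17982 frames, so frame 120470 lies in block 6 (frames 107892–125873) with 12578 frames into that block.
The block's first minute is 1800 frames and the rest 1798 each; 12578 frames reaches minute 6, so 6 × 18 + 6 × 2 = 120 labels have been skipped so far.
Adding those back, label number 120470 + 120 = 120590 at 30 labels/s is 4019 s + 20 f = 1 h 6 min 59 s frame 20, i.e. 01:06:59;20.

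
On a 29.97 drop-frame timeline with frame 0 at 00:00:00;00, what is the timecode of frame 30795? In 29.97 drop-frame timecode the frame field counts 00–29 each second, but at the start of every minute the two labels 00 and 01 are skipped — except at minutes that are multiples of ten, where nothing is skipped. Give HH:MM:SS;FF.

00:17:07;17

Ten DF minutes hold 17982 frames, so frame 30795 lies in block 1 (frames 17982–35963) with 12813 frames into that block.
The block's first minute is 1800 frames and the rest 1798 each; 12813 frames reaches minute 7, so 1 × 18 + 7 × 2 = 32 labels have been skipped so far.
Adding those back, label number 30795 + 32 = 30827 at 30 labels/s is 1027 s + 17 f = 0 h 17 min 7 s frame 17, i.e. 00:17:07;17.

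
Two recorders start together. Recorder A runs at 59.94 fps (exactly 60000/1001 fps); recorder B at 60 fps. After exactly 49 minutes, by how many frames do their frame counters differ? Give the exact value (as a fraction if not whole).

49 min = 2940 s.
A emits 60000/1001 × 2940 = 25200000/143 frames; B emits 60 × 2940 = 176400.
Difference = 25200/143 frames (≈ 176.2238); B is ahead of A.

25200/143 frames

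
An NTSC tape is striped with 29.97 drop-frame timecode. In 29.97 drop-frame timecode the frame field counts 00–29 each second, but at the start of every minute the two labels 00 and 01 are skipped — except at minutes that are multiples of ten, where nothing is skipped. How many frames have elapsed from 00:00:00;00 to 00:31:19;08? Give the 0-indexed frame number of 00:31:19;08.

As if non-drop at 30 labels/s: (0 × 3600 + 31 × 60 + 19) × 30 + 8 = 56378.
Minute boundaries passed: 31; those not divisible by 10: 31 − 3 = 28; dropped labels = 2 × 28 = 56.
Actual frame index = 56378 − 56 = 56322.

56322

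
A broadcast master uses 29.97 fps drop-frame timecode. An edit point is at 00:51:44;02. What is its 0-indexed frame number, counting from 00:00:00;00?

93030

Complete 10-minute blocks: 5, each 17982 frames → 89910.
Remaining 1 whole minute in the current block: 1800 + 0 × 1798 = 1800 frames.
Within the current minute: 44 × 30 + 2 − 2 = 1320 (labels ;00/;01 skipped at this minute). Total = 89910 + 1800 + 1320 = 93030.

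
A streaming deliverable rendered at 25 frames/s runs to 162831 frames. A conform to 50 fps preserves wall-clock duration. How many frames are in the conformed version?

325662 frames

Frames at target rate = 162831 × (50) / (25) = 325662.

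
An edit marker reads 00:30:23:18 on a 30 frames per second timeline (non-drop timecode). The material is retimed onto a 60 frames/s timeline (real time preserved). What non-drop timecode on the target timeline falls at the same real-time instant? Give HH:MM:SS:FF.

Source frame index: (0×3600 + 30×60 + 23) × 30 + 18 = 54708.
Real time: 54708 / (30) = 9118/5 s.
Target frame: (9118/5) × (60) = 109416.
At 60 labels/s: frame 109416 → 00:30:23:36.

00:30:23:36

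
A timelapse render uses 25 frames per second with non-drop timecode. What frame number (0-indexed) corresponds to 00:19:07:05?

28680

Total seconds to the label: (0 × 3600 + 19 × 60 + 7) = 1147.
Frame index = 1147 × 25 + 5 = 28680.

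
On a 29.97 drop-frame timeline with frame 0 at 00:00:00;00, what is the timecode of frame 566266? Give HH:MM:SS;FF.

Ten DF minutes hold 17982 frames, so frame 566266 lies in block 31 (frames 557442–575423) with 8824 frames into that block.
The block's first minute is 1800 frames and the rest 1798 each; 8824 frames reaches minute 4, so 31 × 18 + 4 × 2 = 566 labels have been skipped so far.
Adding those back, label number 566266 + 566 = 566832 at 30 labels/s is 18894 s + 12 f = 5 h 14 min 54 s frame 12, i.e. 05:14:54;12.

05:14:54;12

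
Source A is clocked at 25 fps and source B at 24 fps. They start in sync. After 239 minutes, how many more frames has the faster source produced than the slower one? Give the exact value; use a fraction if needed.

14340 frames

239 min = 14340 s.
A emits 25 × 14340 = 358500 frames; B emits 24 × 14340 = 344160.
Difference = 14340 frames; B is behind A.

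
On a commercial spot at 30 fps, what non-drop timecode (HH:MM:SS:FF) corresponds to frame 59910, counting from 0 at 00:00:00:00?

00:33:17:00

59910 ÷ 30 = 1997 full seconds, remainder 0 frames.
1997 s = 0 h 33 min 17 s.
Timecode: 00:33:17:00.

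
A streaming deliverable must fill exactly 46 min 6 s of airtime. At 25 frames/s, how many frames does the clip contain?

46 min 6 s = 2766 s.
Frames = 2766 × 25 = 69150.

69150 frames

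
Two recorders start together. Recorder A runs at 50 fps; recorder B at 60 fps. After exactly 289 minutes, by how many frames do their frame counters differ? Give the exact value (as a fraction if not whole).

173400 frames

289 min = 17340 s.
A emits 50 × 17340 = 867000 frames; B emits 60 × 17340 = 1040400.
Difference = 173400 frames; B is ahead of A.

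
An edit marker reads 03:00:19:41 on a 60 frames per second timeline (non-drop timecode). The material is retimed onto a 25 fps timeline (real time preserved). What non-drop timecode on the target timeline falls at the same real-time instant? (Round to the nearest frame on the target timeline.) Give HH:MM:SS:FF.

03:00:19:17

Source frame index: (3×3600 + 0×60 + 19) × 60 + 41 = 649181.
Real time: 649181 / (60) = 649181/60 s.
Target frame: (649181/60) × (25) = 3245905/12 ≈ 270492.083 → 270492.
At 25 labels/s: frame 270492 → 03:00:19:17.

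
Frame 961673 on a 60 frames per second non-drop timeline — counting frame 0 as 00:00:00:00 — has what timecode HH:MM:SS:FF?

961673 ÷ 60 = 16027 full seconds, remainder 53 frames.
16027 s = 4 h 27 min 7 s.
Timecode: 04:27:07:53.

04:27:07:53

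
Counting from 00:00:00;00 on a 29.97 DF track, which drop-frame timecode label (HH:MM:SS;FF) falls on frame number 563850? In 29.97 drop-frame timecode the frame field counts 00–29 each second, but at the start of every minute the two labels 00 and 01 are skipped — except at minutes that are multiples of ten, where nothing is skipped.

05:13:33;24

Each 10-minute DF block holds 10 × 60 × 30 − 9 × 2 = 17982 frames. 563850 ÷ 17982 → 31 full blocks, remainder 6408.
Within the partial block the first minute is 1800 frames and each further minute 1798, so 3 further minute boundaries passed. Total skipped labels = 18 × 31 + 2 × 3 = 564.
Non-drop label index = 563850 + 564 = 564414; at 30 labels/s that is 05:13:33:24, i.e. DF 05:13:33;24.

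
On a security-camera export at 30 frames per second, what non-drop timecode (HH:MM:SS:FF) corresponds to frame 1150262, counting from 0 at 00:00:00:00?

1150262 ÷ 30 = 38342 full seconds, remainder 2 frames.
38342 s = 10 h 39 min 2 s.
Timecode: 10:39:02:02.

10:39:02:02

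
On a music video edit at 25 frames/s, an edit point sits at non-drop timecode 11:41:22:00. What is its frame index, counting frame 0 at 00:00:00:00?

Total seconds to the label: (11 × 3600 + 41 × 60 + 22) = 42082.
Frame index = 42082 × 25 + 0 = 1052050.

1052050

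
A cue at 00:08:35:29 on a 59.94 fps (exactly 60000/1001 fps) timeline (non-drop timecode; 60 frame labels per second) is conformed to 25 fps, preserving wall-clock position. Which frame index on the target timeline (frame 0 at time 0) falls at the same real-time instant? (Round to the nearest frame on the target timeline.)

frame 12900

Source frame index: (0×3600 + 8×60 + 35) × 60 + 29 = 30929.
Real time: 30929 / (60000/1001) = 30959929/60000 s.
Target frame: (30959929/60000) × (25) = 30959929/2400 ≈ 12899.970 → 12900.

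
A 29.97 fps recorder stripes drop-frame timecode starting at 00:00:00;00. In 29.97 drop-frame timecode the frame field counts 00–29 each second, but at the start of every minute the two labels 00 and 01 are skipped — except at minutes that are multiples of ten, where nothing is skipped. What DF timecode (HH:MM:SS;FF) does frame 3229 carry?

Each 10-minute DF block holds 10 × 60 × 30 − 9 × 2 = 17982 frames. 3229 ÷ 17982 → 0 full blocks, remainder 3229.
Within the partial block the first minute is 1800 frames and each further minute 1798, so 1 further minute boundary passed. Total skipped labels = 18 × 0 + 2 × 1 = 2.
Non-drop label index = 3229 + 2 = 3231; at 30 labels/s that is 00:01:47:21, i.e. DF 00:01:47;21.

00:01:47;21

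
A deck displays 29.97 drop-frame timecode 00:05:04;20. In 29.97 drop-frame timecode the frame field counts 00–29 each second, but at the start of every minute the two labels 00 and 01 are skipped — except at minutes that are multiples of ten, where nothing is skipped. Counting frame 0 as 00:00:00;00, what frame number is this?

Complete 10-minute blocks: 0, each 17982 frames → 0.
Remaining 5 whole minutes in the current block: 1800 + 4 × 1798 = 8992 frames.
Within the current minute: 4 × 30 + 20 − 2 = 138 (labels ;00/;01 skipped at this minute). Total = 0 + 8992 + 138 = 9130.

9130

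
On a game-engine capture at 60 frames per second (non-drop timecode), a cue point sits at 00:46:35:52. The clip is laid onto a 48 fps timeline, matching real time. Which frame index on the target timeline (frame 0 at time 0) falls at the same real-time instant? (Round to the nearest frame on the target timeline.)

frame 134202

Source frame index: (0×3600 + 46×60 + 35) × 60 + 52 = 167752.
Real time: 167752 / (60) = 41938/15 s.
Target frame: (41938/15) × (48) = 671008/5 ≈ 134201.600 → 134202.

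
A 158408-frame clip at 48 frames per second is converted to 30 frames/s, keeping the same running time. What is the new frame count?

99005 frames

Target frames = source frames × (target rate / source rate) = 158408 × (30)/(48) = 158408 × 5/8 = 99005.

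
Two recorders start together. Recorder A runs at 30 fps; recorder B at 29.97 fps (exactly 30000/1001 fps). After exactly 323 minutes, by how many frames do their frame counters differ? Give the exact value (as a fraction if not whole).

581400/1001 frames

323 min = 19380 s.
A emits 30 × 19380 = 581400 frames; B emits 30000/1001 × 19380 = 581400000/1001.
Difference = 581400/1001 frames (≈ 580.8192); B is behind A.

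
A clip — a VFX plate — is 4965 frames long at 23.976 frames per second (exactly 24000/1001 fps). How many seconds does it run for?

Running time = 4965 / (24000/1001) = 207.081875 s.

207.081875 seconds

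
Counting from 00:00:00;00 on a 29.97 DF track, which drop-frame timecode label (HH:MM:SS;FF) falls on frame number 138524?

Each 10-minute DF block holds 10 × 60 × 30 − 9 × 2 = 17982 frames. 138524 ÷ 17982 → 7 full blocks, remainder 12650.
Within the partial block the first minute is 1800 frames and each further minute 1798, so 7 further minute boundaries passed. Total skipped labels = 18 × 7 + 2 × 7 = 140.
Non-drop label index = 138524 + 140 = 138664; at 30 labels/s that is 01:17:02:04, i.e. DF 01:17:02;04.

01:17:02;04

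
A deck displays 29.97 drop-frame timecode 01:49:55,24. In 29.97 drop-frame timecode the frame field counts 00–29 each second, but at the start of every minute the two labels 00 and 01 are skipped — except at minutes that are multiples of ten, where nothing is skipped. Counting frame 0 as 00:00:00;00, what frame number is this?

197676

As if non-drop at 30 labels/s: (1 × 3600 + 49 × 60 + 55) × 30 + 24 = 197874.
Minute boundaries passed: 109; those not divisible by 10: 109 − 10 = 99; dropped labels = 2 × 99 = 198.
Actual frame index = 197874 − 198 = 197676.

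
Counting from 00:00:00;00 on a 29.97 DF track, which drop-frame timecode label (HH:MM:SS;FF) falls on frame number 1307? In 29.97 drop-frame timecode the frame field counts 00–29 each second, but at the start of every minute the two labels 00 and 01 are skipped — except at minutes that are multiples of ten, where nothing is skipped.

Each 10-minute DF block holds 10 × 60 × 30 − 9 × 2 = 17982 frames. 1307 ÷ 17982 → 0 full blocks, remainder 1307.
Within the partial block the first minute is 1800 frames and each further minute 1798, so 0 further minute boundaries passed. Total skipped labels = 18 × 0 + 2 × 0 = 0.
Non-drop label index = 1307 + 0 = 1307; at 30 labels/s that is 00:00:43:17, i.e. DF 00:00:43;17.

00:00:43;17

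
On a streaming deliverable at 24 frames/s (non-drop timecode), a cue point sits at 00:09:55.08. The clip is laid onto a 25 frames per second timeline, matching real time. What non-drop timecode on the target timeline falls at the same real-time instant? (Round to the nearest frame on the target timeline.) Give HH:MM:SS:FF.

00:09:55:08

Source frame index: (0×3600 + 9×60 + 55) × 24 + 8 = 14288.
Real time: 14288 / (24) = 1786/3 s.
Target frame: (1786/3) × (25) = 44650/3 ≈ 14883.333 → 14883.
At 25 labels/s: frame 14883 → 00:09:55:08.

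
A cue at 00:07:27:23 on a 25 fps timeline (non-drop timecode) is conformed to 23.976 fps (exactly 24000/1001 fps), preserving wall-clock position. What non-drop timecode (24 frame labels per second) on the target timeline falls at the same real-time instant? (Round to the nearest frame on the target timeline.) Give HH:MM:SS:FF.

00:07:27:11

Source frame index: (0×3600 + 7×60 + 27) × 25 + 23 = 11198.
Real time: 11198 / (25) = 11198/25 s.
Target frame: (11198/25) × (24000/1001) = 977280/91 ≈ 10739.341 → 10739.
At 24 labels/s: frame 10739 → 00:07:27:11.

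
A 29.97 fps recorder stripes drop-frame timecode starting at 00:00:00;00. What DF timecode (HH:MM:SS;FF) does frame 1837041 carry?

Each 10-minute DF block holds 10 × 60 × 30 − 9 × 2 = 17982 frames. 1837041 ÷ 17982 → 102 full blocks, remainder 2877.
Within the partial block the first minute is 1800 frames and each further minute 1798, so 1 further minute boundary passed. Total skipped labels = 18 × 102 + 2 × 1 = 1838.
Non-drop label index = 1837041 + 1838 = 1838879; at 30 labels/s that is 17:01:35:29, i.e. DF 17:01:35;29.

17:01:35;29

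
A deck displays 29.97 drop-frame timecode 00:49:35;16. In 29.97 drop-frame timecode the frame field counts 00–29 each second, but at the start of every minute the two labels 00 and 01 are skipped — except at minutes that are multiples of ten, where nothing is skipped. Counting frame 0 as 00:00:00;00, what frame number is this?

As if non-drop at 30 labels/s: (0 × 3600 + 49 × 60 + 35) × 30 + 16 = 89266.
Minute boundaries passed: 49; those not divisible by 10: 49 − 4 = 45; dropped labels = 2 × 45 = 90.
Actual frame index = 89266 − 90 = 89176.

89176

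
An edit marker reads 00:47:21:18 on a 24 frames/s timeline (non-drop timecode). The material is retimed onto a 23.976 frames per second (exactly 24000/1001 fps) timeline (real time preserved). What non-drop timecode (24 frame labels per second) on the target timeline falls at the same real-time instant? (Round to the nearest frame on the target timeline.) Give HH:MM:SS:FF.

00:47:18:22

Source frame index: (0×3600 + 47×60 + 21) × 24 + 18 = 68202.
Real time: 68202 / (24) = 11367/4 s.
Target frame: (11367/4) × (24000/1001) = 68202000/1001 ≈ 68133.866 → 68134.
At 24 labels/s: frame 68134 → 00:47:18:22.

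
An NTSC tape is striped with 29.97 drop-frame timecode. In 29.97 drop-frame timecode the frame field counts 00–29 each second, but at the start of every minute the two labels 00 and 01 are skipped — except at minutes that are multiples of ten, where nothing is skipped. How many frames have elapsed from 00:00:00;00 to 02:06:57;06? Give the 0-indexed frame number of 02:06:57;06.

228288

Complete 10-minute blocks: 12, each 17982 frames → 215784.
Remaining 6 whole minutes in the current block: 1800 + 5 × 1798 = 10790 frames.
Within the current minute: 57 × 30 + 6 − 2 = 1714 (labels ;00/;01 skipped at this minute). Total = 215784 + 10790 + 1714 = 228288.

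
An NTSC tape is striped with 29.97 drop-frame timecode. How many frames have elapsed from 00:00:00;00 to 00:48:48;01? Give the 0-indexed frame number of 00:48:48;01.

As if non-drop at 30 labels/s: (0 × 3600 + 48 × 60 + 48) × 30 + 1 = 87841.
Minute boundaries passed: 48; those not divisible by 10: 48 − 4 = 44; dropped labels = 2 × 44 = 88.
Actual frame index = 87841 − 88 = 87753.

87753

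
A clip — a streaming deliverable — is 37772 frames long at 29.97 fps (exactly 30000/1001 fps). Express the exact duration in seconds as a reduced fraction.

9452443/7500 seconds

Running time = 37772 ÷ (30000/1001) = 37772 × 1001/30000 = 9452443/7500 s.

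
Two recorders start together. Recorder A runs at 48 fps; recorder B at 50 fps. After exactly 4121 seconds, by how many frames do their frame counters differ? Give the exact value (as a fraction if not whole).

8242 frames

A emits 48 × 4121 = 197808 frames; B emits 50 × 4121 = 206050.
Difference = 8242 frames; B is ahead of A.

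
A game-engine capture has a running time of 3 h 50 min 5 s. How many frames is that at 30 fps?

414150 frames

3 h 50 min 5 s = 13805 s.
Frames = 13805 × 30 = 414150.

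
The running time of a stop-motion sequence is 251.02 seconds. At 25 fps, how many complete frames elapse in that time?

Frames = 251.02 × 25 = 12551/2 ≈ 6275.5000.
Complete frames: 6275.

6275 frames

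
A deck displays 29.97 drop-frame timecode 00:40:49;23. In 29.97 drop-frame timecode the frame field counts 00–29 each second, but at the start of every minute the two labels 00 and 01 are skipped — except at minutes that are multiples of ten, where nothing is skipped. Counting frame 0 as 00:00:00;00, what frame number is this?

Complete 10-minute blocks: 4, each 17982 frames → 71928.
Remaining 0 whole minutes in the current block: 0 frames.
Within the current minute: 49 × 30 + 23 = 1493. Total = 71928 + 0 + 1493 = 73421.

73421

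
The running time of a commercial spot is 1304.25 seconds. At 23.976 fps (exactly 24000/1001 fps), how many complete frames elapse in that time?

Frames = 1304.25 × 24000/1001 = 31302000/1001 ≈ 31270.7293.
Complete frames: 31270.

31270 frames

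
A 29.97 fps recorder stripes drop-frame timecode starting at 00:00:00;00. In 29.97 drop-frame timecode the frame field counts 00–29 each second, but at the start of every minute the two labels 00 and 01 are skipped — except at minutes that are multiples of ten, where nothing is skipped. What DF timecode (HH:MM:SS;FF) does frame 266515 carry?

02:28:12;23

Each 10-minute DF block holds 10 × 60 × 30 − 9 × 2 = 17982 frames. 266515 ÷ 17982 → 14 full blocks, remainder 14767.
Within the partial block the first minute is 1800 frames and each further minute 1798, so 8 further minute boundaries passed. Total skipped labels = 18 × 14 + 2 × 8 = 268.
Non-drop label index = 266515 + 268 = 266783; at 30 labels/s that is 02:28:12:23, i.e. DF 02:28:12;23.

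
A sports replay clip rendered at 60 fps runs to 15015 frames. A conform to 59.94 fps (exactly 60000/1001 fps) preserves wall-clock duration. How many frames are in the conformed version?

Target frames = source frames × (target rate / source rate) = 15015 × (60000/1001)/(60) = 15015 × 1000/1001 = 15000.

15000 frames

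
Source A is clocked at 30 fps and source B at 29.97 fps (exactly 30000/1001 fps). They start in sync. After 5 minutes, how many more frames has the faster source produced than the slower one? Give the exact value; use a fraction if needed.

9000/1001 frames

5 min = 300 s.
A emits 30 × 300 = 9000 frames; B emits 30000/1001 × 300 = 9000000/1001.
Difference = 9000/1001 frames (≈ 8.9910); B is behind A.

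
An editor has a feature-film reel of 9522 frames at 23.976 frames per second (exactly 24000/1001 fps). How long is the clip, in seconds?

397.14675 seconds

Running time = 9522 / (24000/1001) = 397.14675 s.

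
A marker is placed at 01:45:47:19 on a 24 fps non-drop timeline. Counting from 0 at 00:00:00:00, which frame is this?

frame 152347

Total seconds to the label: (1 × 3600 + 45 × 60 + 47) = 6347.
Frame index = 6347 × 24 + 19 = 152347.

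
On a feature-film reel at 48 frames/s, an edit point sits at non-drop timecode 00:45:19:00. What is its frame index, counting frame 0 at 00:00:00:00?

Total seconds to the label: (0 × 3600 + 45 × 60 + 19) = 2719.
Frame index = 2719 × 48 + 0 = 130512.

130512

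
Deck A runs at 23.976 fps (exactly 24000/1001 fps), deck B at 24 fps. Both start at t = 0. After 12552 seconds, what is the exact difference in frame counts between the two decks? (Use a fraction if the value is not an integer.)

301248/1001 frames

A emits 24000/1001 × 12552 = 301248000/1001 frames; B emits 24 × 12552 = 301248.
Difference = 301248/1001 frames (≈ 300.9471); B is ahead of A.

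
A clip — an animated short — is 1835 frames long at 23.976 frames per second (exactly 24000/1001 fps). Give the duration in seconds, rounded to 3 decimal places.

76.535 seconds

Running time = 1835 × 1001/24000 = 367367/4800 s ≈ 76.535 s.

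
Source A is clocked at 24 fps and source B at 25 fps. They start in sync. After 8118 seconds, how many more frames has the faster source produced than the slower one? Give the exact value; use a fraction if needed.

A emits 24 × 8118 = 194832 frames; B emits 25 × 8118 = 202950.
Difference = 8118 frames; B is ahead of A.

8118 frames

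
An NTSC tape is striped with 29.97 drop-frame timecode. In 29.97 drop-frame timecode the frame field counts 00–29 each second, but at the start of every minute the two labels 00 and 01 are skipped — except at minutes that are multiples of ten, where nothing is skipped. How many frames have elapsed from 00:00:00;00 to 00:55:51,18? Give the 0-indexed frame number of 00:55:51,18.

Complete 10-minute blocks: 5, each 17982 frames → 89910.
Remaining 5 whole minutes in the current block: 1800 + 4 × 1798 = 8992 frames.
Within the current minute: 51 × 30 + 18 − 2 = 1546 (labels ;00/;01 skipped at this minute). Total = 89910 + 8992 + 1546 = 100448.

100448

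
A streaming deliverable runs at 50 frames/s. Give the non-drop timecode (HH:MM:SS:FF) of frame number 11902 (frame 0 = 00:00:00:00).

11902 ÷ 50 = 238 full seconds, remainder 2 frames.
238 s = 0 h 3 min 58 s.
Timecode: 00:03:58:02.

00:03:58:02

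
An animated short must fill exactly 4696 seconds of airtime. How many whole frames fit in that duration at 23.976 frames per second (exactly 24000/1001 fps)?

Frames = 4696 × 24000/1001 = 112704000/1001 ≈ 112591.4086.
Complete frames: 112591.

112591 frames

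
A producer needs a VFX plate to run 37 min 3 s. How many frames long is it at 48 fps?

37 min 3 s = 2223 s.
Frames = 2223 × 48 = 106704.

106704 frames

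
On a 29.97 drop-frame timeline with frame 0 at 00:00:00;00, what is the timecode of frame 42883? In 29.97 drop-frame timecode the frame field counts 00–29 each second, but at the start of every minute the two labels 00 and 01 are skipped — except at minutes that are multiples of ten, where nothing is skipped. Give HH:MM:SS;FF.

00:23:50;25

Each 10-minute DF block holds 10 × 60 × 30 − 9 × 2 = 17982 frames. 42883 ÷ 17982 → 2 full blocks, remainder 6919.
Within the partial block the first minute is 1800 frames and each further minute 1798, so 3 further minute boundaries passed. Total skipped labels = 18 × 2 + 2 × 3 = 42.
Non-drop label index = 42883 + 42 = 42925; at 30 labels/s that is 00:23:50:25, i.e. DF 00:23:50;25.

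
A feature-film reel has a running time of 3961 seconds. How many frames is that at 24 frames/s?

Frames = 3961 × 24 = 95064.

95064 frames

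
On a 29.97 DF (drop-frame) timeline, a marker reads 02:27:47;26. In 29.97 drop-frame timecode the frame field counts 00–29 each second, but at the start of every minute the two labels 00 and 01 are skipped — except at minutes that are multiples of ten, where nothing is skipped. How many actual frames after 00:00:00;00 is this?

As if non-drop at 30 labels/s: (2 × 3600 + 27 × 60 + 47) × 30 + 26 = 266036.
Minute boundaries passed: 147; those not divisible by 10: 147 − 14 = 133; dropped labels = 2 × 133 = 266.
Actual frame index = 266036 − 266 = 265770.

265770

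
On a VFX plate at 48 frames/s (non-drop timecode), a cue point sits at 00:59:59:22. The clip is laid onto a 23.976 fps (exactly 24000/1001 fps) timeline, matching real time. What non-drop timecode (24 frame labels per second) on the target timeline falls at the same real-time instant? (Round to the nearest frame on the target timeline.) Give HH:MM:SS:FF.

Source frame index: (0×3600 + 59×60 + 59) × 48 + 22 = 172774.
Real time: 172774 / (48) = 86387/24 s.
Target frame: (86387/24) × (24000/1001) = 12341000/143 ≈ 86300.699 → 86301.
At 24 labels/s: frame 86301 → 00:59:55:21.

00:59:55:21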